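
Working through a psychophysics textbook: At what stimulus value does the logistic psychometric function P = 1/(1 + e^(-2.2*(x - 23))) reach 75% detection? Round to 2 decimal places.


At P = 0.75: 0.75 = 1/(1 + e^(-k*(x-x0)))
Solving: e^(-k*(x-x0)) = 1/3
x = x0 + ln(3)/k
ln(3) = 1.0986
x = 23 + 1.0986/2.2
= 23 + 0.4994
= 23.50


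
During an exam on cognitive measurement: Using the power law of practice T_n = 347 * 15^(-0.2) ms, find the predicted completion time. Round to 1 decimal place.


T_n = 347 * 15^(-0.2)
15^(-0.2) = 0.581811
T_n = 347 * 0.581811
= 201.9 ms


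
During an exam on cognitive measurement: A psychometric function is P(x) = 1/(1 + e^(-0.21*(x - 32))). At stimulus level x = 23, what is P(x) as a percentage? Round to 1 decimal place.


P(x) = 1/(1 + e^(-0.21*(23 - 32)))
Exponent = -0.21 * -9 = 1.89
e^(1.89) = 6.619369
P = 1/(1 + 6.619369) = 0.131244
Percentage = 13.1


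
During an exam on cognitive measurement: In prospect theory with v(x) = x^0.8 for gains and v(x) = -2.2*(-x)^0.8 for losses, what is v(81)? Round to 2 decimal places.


Since x = 81 >= 0, use v(x) = x^0.8
81^0.8 = 33.6347
v(81) = 33.63


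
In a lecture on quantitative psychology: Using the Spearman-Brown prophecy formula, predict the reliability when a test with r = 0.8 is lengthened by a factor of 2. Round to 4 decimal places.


r_new = n*r / (1 + (n-1)*r)
Numerator = 2 * 0.8 = 1.6
Denominator = 1 + 1 * 0.8 = 1.8
r_new = 1.6 / 1.8
= 0.8889


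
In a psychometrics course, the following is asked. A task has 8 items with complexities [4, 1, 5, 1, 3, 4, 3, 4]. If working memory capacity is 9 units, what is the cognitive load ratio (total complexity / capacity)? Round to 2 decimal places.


Total complexity = 4 + 1 + 5 + 1 + 3 + 4 + 3 + 4 = 25
Load = total / capacity = 25 / 9
= 2.78


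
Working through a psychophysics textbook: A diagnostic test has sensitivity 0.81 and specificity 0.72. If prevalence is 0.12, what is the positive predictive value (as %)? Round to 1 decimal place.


PPV = (sens * prev) / (sens * prev + (1-spec) * (1-prev))
Numerator = 0.81 * 0.12 = 0.0972
P(positive and no disease) = (1 - spec) * (1 - prev) = (1 - 0.72) * (1 - 0.12) = 0.2464
Denominator = 0.0972 + 0.2464 = 0.3436
PPV = 0.0972 / 0.3436 = 0.282887
As percentage = 28.3


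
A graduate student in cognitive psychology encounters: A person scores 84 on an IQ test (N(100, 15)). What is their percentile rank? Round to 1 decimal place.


z = (IQ - mean) / SD
z = (84 - 100) / 15 = -1.0667
Percentile = Phi(-1.0667) * 100
Phi(-1.0667) = 0.143054
= 14.3


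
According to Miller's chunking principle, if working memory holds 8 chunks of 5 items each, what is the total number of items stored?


Total items = chunks * items_per_chunk
= 8 * 5
= 40


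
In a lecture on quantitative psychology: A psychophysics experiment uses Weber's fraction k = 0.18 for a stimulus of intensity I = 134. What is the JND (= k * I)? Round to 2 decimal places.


JND = k * I
JND = 0.18 * 134
= 24.12


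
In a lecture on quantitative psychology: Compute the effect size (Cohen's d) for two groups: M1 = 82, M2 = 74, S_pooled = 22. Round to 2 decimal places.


Cohen's d = (M1 - M2) / S_pooled
= (82 - 74) / 22
= 8 / 22
= 0.36


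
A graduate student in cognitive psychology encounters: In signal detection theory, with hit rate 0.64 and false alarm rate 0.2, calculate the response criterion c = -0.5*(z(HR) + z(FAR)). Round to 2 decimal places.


c = -0.5 * (z(HR) + z(FAR))
z(0.64) = 0.3585
z(0.2) = -0.8416
c = -0.5 * (0.3585 + -0.8416)
= -0.5 * -0.4831
= 0.24


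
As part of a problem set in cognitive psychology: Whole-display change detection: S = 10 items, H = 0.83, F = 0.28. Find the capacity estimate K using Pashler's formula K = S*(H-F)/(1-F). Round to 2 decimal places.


K = S * (H - F) / (1 - F)
H - F = 0.55
1 - F = 0.72
K = 10 * 0.55 / 0.72
= 7.64


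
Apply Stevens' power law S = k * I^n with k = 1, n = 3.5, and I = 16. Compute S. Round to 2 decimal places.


S = 1 * 16^3.5
16^3.5 = 16384.0
S = 1 * 16384.0
= 16384.00


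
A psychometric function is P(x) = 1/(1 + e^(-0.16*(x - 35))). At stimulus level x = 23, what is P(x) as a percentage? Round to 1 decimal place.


P(x) = 1/(1 + e^(-0.16*(23 - 35)))
Exponent = -0.16 * -12 = 1.92
e^(1.92) = 6.820958
P = 1/(1 + 6.820958) = 0.127862
Percentage = 12.8


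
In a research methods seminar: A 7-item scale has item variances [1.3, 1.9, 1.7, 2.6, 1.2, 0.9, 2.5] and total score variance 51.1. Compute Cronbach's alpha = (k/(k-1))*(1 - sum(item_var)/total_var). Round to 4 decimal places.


alpha = (k/(k-1)) * (1 - sum(s_i^2)/s_total^2)
sum(item variances) = 12.1
k/(k-1) = 7/6 = 1.166667
1 - 12.1/51.1 = 1 - 0.236791 = 0.763209
alpha = 1.166667 * 0.763209
= 0.8904


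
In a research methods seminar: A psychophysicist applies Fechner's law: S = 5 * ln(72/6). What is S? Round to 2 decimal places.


S = 5 * ln(72/6)
I/I0 = 12.0
ln(12.0) = 2.4849
S = 5 * 2.4849
= 12.42


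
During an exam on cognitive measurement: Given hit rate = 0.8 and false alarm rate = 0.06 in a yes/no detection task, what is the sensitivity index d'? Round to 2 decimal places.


d' = z(HR) - z(FAR)
z(0.8) = 0.8416
z(0.06) = -1.5548
d' = 0.8416 - -1.5548
= 2.40


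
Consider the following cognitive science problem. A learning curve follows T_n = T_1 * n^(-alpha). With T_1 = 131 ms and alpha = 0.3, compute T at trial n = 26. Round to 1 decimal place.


T_n = 131 * 26^(-0.3)
26^(-0.3) = 0.376277
T_n = 131 * 0.376277
= 49.3 ms


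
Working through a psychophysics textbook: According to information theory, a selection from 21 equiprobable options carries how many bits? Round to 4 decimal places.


H = log2(n)
H = log2(21)
= 4.3923


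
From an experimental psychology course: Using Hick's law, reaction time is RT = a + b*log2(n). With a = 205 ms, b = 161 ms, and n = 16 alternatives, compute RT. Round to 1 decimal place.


RT = 205 + 161 * log2(16)
log2(16) = 4.0
RT = 205 + 161 * 4.0
= 205 + 644.0
= 849.0 ms


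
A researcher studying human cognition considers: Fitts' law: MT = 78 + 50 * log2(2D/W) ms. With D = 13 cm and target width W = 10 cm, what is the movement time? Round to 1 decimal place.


MT = 78 + 50 * log2(2*13/10)
2D/W = 2.6
log2(2.6) = 1.3785
MT = 78 + 50 * 1.3785
= 146.9 ms


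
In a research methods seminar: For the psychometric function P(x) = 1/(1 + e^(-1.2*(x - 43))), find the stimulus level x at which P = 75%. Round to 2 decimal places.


At P = 0.75: 0.75 = 1/(1 + e^(-k*(x-x0)))
Solving: e^(-k*(x-x0)) = 1/3
x = x0 + ln(3)/k
ln(3) = 1.0986
x = 43 + 1.0986/1.2
= 43 + 0.9155
= 43.92


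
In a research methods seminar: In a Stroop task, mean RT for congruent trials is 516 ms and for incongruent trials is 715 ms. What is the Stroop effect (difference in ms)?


Stroop effect = RT(incongruent) - RT(congruent)
= 715 - 516
= 199 ms


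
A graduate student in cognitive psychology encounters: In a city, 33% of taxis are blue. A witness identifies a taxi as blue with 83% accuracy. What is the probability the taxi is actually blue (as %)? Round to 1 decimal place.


P(blue | says blue) = P(says blue | blue)*P(blue) / [P(says blue | blue)*P(blue) + P(says blue | not blue)*P(not blue)]
Numerator = 0.83 * 0.33 = 0.2739
False identification = 0.17 * 0.67 = 0.1139
P = 0.2739 / (0.2739 + 0.1139)
= 0.2739 / 0.3878
As percentage = 70.6


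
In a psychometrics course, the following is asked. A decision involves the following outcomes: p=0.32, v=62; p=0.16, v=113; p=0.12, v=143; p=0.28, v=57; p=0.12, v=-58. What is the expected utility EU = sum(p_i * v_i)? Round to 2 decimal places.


EU = sum(p_i * v_i)
0.32 * 62 = 19.84
0.16 * 113 = 18.08
0.12 * 143 = 17.16
0.28 * 57 = 15.96
0.12 * -58 = -6.96
EU = 19.84 + 18.08 + 17.16 + 15.96 + -6.96
= 64.08


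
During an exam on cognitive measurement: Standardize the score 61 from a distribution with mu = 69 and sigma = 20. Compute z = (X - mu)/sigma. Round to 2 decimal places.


z = (X - mu) / sigma
= (61 - 69) / 20
= -8 / 20
= -0.40


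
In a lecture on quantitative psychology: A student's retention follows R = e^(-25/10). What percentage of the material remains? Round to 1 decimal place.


R = e^(-t/S)
-t/S = -25/10 = -2.5
R = e^(-2.5) = 0.082085
Percentage = 0.082085 * 100
= 8.2


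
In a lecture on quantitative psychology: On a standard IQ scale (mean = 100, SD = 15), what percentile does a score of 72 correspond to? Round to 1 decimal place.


z = (IQ - mean) / SD
z = (72 - 100) / 15 = -1.8667
Percentile = Phi(-1.8667) * 100
Phi(-1.8667) = 0.030972
= 3.1


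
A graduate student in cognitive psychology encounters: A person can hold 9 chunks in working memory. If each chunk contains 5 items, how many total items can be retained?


Total items = chunks * items_per_chunk
= 9 * 5
= 45


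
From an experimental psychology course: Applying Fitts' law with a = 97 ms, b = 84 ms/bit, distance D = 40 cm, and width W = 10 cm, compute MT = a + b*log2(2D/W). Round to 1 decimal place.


MT = 97 + 84 * log2(2*40/10)
2D/W = 8.0
log2(8.0) = 3.0
MT = 97 + 84 * 3.0
= 349.0 ms


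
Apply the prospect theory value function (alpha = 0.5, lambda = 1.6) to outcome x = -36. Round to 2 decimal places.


Since x = -36 < 0, use v(x) = -lambda*(-x)^alpha
(-x) = 36
36^0.5 = 6.0
v(-36) = -1.6 * 6.0
= -9.60


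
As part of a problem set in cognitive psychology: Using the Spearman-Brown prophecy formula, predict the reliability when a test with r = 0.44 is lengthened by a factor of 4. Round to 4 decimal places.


r_new = n*r / (1 + (n-1)*r)
Numerator = 4 * 0.44 = 1.76
Denominator = 1 + 3 * 0.44 = 2.32
r_new = 1.76 / 2.32
= 0.7586


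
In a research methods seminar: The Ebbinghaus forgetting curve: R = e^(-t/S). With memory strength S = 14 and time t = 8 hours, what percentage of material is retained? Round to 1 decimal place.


R = e^(-t/S)
-t/S = -8/14 = -0.571429
R = e^(-0.571429) = 0.564718
Percentage = 0.564718 * 100
= 56.5


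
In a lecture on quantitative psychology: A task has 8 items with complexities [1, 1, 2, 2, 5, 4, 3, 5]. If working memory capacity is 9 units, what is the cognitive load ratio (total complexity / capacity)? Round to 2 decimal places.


Total complexity = 1 + 1 + 2 + 2 + 5 + 4 + 3 + 5 = 23
Load = total / capacity = 23 / 9
= 2.56


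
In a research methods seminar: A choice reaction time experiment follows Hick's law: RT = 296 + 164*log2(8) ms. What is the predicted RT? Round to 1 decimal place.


RT = 296 + 164 * log2(8)
log2(8) = 3.0
RT = 296 + 164 * 3.0
= 296 + 492.0
= 788.0 ms


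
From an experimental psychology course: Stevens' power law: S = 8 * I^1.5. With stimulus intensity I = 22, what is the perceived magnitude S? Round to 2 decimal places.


S = 8 * 22^1.5
22^1.5 = 103.1891
S = 8 * 103.1891
= 825.51


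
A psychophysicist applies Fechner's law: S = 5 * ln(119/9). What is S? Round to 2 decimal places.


S = 5 * ln(119/9)
I/I0 = 13.222222
ln(13.222222) = 2.5819
S = 5 * 2.5819
= 12.91


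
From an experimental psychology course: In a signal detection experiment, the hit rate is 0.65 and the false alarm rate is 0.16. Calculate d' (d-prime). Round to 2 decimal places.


d' = z(HR) - z(FAR)
z(0.65) = 0.3853
z(0.16) = -0.9945
d' = 0.3853 - -0.9945
= 1.38


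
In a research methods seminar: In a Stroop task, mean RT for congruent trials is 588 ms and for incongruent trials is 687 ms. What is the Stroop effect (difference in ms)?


Stroop effect = RT(incongruent) - RT(congruent)
= 687 - 588
= 99 ms


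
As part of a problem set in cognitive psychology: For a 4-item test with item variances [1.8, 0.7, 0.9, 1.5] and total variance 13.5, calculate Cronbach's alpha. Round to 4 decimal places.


alpha = (k/(k-1)) * (1 - sum(s_i^2)/s_total^2)
sum(item variances) = 4.9
k/(k-1) = 4/3 = 1.333333
1 - 4.9/13.5 = 1 - 0.362963 = 0.637037
alpha = 1.333333 * 0.637037
= 0.8494


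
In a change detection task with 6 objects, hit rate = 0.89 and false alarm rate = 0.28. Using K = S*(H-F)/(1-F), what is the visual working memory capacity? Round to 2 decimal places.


K = S * (H - F) / (1 - F)
H - F = 0.61
1 - F = 0.72
K = 6 * 0.61 / 0.72
= 5.08


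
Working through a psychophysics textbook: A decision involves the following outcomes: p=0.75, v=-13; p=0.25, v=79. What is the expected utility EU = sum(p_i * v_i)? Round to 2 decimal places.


EU = sum(p_i * v_i)
0.75 * -13 = -9.75
0.25 * 79 = 19.75
EU = -9.75 + 19.75
= 10.00


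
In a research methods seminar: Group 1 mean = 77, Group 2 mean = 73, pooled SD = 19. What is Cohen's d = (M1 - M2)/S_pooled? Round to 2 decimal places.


Cohen's d = (M1 - M2) / S_pooled
= (77 - 73) / 19
= 4 / 19
= 0.21


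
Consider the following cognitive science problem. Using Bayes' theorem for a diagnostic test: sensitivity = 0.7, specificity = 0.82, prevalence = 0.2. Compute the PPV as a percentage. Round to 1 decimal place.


PPV = (sens * prev) / (sens * prev + (1-spec) * (1-prev))
Numerator = 0.7 * 0.2 = 0.14
P(positive and no disease) = (1 - spec) * (1 - prev) = (1 - 0.82) * (1 - 0.2) = 0.144
Denominator = 0.14 + 0.144 = 0.284
PPV = 0.14 / 0.284 = 0.492958
As percentage = 49.3


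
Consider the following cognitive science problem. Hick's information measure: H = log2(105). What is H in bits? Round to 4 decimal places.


H = log2(n)
H = log2(105)
= 6.7142


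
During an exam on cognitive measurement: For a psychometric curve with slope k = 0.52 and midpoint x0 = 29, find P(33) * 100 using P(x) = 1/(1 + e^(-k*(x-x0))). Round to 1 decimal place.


P(x) = 1/(1 + e^(-0.52*(33 - 29)))
Exponent = -0.52 * 4 = -2.08
e^(-2.08) = 0.12493
P = 1/(1 + 0.12493) = 0.888944
Percentage = 88.9


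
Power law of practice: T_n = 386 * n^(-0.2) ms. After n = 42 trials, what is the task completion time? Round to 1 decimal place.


T_n = 386 * 42^(-0.2)
42^(-0.2) = 0.473533
T_n = 386 * 0.473533
= 182.8 ms


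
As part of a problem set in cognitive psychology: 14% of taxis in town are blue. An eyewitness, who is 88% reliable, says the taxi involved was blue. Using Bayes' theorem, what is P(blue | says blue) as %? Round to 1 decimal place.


P(blue | says blue) = P(says blue | blue)*P(blue) / [P(says blue | blue)*P(blue) + P(says blue | not blue)*P(not blue)]
Numerator = 0.88 * 0.14 = 0.1232
False identification = 0.12 * 0.86 = 0.1032
P = 0.1232 / (0.1232 + 0.1032)
= 0.1232 / 0.2264
As percentage = 54.4


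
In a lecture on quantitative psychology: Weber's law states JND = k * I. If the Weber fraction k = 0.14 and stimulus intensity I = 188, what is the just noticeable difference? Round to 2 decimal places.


JND = k * I
JND = 0.14 * 188
= 26.32


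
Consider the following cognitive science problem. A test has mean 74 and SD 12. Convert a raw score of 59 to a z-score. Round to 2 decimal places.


z = (X - mu) / sigma
= (59 - 74) / 12
= -15 / 12
= -1.25


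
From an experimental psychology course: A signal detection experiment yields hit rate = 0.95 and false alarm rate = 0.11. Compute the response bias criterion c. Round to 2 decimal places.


c = -0.5 * (z(HR) + z(FAR))
z(0.95) = 1.6449
z(0.11) = -1.2265
c = -0.5 * (1.6449 + -1.2265)
= -0.5 * 0.4184
= -0.21


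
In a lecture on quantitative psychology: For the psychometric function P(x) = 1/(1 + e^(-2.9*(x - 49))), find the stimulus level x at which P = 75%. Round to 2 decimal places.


At P = 0.75: 0.75 = 1/(1 + e^(-k*(x-x0)))
Solving: e^(-k*(x-x0)) = 1/3
x = x0 + ln(3)/k
ln(3) = 1.0986
x = 49 + 1.0986/2.9
= 49 + 0.3788
= 49.38


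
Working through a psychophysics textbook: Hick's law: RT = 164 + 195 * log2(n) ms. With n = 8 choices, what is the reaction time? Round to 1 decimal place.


RT = 164 + 195 * log2(8)
log2(8) = 3.0
RT = 164 + 195 * 3.0
= 164 + 585.0
= 749.0 ms


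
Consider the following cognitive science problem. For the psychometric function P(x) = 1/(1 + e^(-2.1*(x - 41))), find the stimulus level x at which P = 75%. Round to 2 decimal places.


At P = 0.75: 0.75 = 1/(1 + e^(-k*(x-x0)))
Solving: e^(-k*(x-x0)) = 1/3
x = x0 + ln(3)/k
ln(3) = 1.0986
x = 41 + 1.0986/2.1
= 41 + 0.5231
= 41.52


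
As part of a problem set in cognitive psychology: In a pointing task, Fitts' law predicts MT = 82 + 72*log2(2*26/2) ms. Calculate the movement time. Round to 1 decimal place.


MT = 82 + 72 * log2(2*26/2)
2D/W = 26.0
log2(26.0) = 4.7004
MT = 82 + 72 * 4.7004
= 420.4 ms


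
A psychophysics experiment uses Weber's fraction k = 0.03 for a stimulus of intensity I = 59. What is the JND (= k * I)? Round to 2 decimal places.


JND = k * I
JND = 0.03 * 59
= 1.77


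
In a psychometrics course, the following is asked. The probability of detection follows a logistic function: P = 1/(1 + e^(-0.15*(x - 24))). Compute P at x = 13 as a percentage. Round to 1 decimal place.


P(x) = 1/(1 + e^(-0.15*(13 - 24)))
Exponent = -0.15 * -11 = 1.65
e^(1.65) = 5.20698
P = 1/(1 + 5.20698) = 0.161109
Percentage = 16.1


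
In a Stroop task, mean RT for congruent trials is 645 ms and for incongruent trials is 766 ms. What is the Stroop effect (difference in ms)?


Stroop effect = RT(incongruent) - RT(congruent)
= 766 - 645
= 121 ms


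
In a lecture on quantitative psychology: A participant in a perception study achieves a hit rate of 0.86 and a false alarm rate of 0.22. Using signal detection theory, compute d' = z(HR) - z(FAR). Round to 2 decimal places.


d' = z(HR) - z(FAR)
z(0.86) = 1.0803
z(0.22) = -0.7722
d' = 1.0803 - -0.7722
= 1.85


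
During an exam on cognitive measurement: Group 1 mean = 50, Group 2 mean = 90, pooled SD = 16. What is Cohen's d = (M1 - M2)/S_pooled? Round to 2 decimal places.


Cohen's d = (M1 - M2) / S_pooled
= (50 - 90) / 16
= -40 / 16
= -2.50


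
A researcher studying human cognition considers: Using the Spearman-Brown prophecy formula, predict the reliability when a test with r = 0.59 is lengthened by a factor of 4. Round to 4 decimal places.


r_new = n*r / (1 + (n-1)*r)
Numerator = 4 * 0.59 = 2.36
Denominator = 1 + 3 * 0.59 = 2.77
r_new = 2.36 / 2.77
= 0.8520


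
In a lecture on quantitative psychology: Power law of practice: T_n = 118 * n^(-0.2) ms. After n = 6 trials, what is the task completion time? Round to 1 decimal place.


T_n = 118 * 6^(-0.2)
6^(-0.2) = 0.698827
T_n = 118 * 0.698827
= 82.5 ms


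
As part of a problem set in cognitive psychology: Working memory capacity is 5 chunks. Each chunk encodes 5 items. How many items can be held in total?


Total items = chunks * items_per_chunk
= 5 * 5
= 25


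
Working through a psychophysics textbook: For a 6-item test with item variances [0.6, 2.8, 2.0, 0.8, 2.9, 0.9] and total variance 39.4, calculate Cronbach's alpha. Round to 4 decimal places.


alpha = (k/(k-1)) * (1 - sum(s_i^2)/s_total^2)
sum(item variances) = 10.0
k/(k-1) = 6/5 = 1.2
1 - 10.0/39.4 = 1 - 0.253807 = 0.746193
alpha = 1.2 * 0.746193
= 0.8954


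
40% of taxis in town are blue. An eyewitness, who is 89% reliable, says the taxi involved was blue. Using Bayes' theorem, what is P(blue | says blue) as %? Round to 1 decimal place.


P(blue | says blue) = P(says blue | blue)*P(blue) / [P(says blue | blue)*P(blue) + P(says blue | not blue)*P(not blue)]
Numerator = 0.89 * 0.4 = 0.356
False identification = 0.11 * 0.6 = 0.066
P = 0.356 / (0.356 + 0.066)
= 0.356 / 0.422
As percentage = 84.4


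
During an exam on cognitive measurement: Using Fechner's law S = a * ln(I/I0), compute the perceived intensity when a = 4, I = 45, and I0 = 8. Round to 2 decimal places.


S = 4 * ln(45/8)
I/I0 = 5.625
ln(5.625) = 1.7272
S = 4 * 1.7272
= 6.91


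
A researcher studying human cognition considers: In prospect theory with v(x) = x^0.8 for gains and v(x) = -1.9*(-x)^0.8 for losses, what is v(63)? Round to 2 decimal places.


Since x = 63 >= 0, use v(x) = x^0.8
63^0.8 = 27.5089
v(63) = 27.51


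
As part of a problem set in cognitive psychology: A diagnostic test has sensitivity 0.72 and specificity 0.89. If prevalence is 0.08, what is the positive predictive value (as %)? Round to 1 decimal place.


PPV = (sens * prev) / (sens * prev + (1-spec) * (1-prev))
Numerator = 0.72 * 0.08 = 0.0576
P(positive and no disease) = (1 - spec) * (1 - prev) = (1 - 0.89) * (1 - 0.08) = 0.1012
Denominator = 0.0576 + 0.1012 = 0.1588
PPV = 0.0576 / 0.1588 = 0.36272
As percentage = 36.3


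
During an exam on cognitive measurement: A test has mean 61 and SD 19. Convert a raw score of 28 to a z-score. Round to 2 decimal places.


z = (X - mu) / sigma
= (28 - 61) / 19
= -33 / 19
= -1.74


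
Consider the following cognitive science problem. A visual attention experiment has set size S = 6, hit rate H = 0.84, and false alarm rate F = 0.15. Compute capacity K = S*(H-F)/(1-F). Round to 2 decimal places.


K = S * (H - F) / (1 - F)
H - F = 0.69
1 - F = 0.85
K = 6 * 0.69 / 0.85
= 4.87


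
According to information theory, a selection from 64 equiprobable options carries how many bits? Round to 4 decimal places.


H = log2(n)
H = log2(64)
= 6.0000


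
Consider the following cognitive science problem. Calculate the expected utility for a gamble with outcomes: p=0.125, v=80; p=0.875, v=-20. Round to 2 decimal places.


EU = sum(p_i * v_i)
0.125 * 80 = 10.0
0.875 * -20 = -17.5
EU = 10.0 + -17.5
= -7.50


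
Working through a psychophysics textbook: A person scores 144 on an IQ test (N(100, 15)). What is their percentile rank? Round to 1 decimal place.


z = (IQ - mean) / SD
z = (144 - 100) / 15 = 2.9333
Percentile = Phi(2.9333) * 100
Phi(2.9333) = 0.998323
= 99.8


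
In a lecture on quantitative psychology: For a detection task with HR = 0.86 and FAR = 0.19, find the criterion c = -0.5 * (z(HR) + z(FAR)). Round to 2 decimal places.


c = -0.5 * (z(HR) + z(FAR))
z(0.86) = 1.0803
z(0.19) = -0.8779
c = -0.5 * (1.0803 + -0.8779)
= -0.5 * 0.2024
= -0.10


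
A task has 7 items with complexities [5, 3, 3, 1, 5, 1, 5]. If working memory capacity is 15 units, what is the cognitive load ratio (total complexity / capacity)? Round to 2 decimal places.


Total complexity = 5 + 3 + 3 + 1 + 5 + 1 + 5 = 23
Load = total / capacity = 23 / 15
= 1.53


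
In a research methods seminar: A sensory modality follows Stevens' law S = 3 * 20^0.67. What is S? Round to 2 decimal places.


S = 3 * 20^0.67
20^0.67 = 7.442
S = 3 * 7.442
= 22.33


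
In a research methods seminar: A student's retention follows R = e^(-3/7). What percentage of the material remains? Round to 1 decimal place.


R = e^(-t/S)
-t/S = -3/7 = -0.428571
R = e^(-0.428571) = 0.651439
Percentage = 0.651439 * 100
= 65.1


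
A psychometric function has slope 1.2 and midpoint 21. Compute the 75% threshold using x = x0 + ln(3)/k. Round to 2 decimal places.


At P = 0.75: 0.75 = 1/(1 + e^(-k*(x-x0)))
Solving: e^(-k*(x-x0)) = 1/3
x = x0 + ln(3)/k
ln(3) = 1.0986
x = 21 + 1.0986/1.2
= 21 + 0.9155
= 21.92


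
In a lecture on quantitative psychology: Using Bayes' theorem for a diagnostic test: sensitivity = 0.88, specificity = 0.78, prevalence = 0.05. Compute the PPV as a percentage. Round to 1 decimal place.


PPV = (sens * prev) / (sens * prev + (1-spec) * (1-prev))
Numerator = 0.88 * 0.05 = 0.044
P(positive and no disease) = (1 - spec) * (1 - prev) = (1 - 0.78) * (1 - 0.05) = 0.209
Denominator = 0.044 + 0.209 = 0.253
PPV = 0.044 / 0.253 = 0.173913
As percentage = 17.4


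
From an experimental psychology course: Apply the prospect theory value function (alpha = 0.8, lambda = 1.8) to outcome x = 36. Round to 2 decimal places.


Since x = 36 >= 0, use v(x) = x^0.8
36^0.8 = 17.5809
v(36) = 17.58


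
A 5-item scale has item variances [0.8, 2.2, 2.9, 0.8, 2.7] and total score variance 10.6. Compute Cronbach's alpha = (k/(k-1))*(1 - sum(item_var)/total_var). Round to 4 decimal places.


alpha = (k/(k-1)) * (1 - sum(s_i^2)/s_total^2)
sum(item variances) = 9.4
k/(k-1) = 5/4 = 1.25
1 - 9.4/10.6 = 1 - 0.886792 = 0.113208
alpha = 1.25 * 0.113208
= 0.1415


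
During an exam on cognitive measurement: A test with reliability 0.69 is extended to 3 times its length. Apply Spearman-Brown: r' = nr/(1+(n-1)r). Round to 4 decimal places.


r_new = n*r / (1 + (n-1)*r)
Numerator = 3 * 0.69 = 2.07
Denominator = 1 + 2 * 0.69 = 2.38
r_new = 2.07 / 2.38
= 0.8697


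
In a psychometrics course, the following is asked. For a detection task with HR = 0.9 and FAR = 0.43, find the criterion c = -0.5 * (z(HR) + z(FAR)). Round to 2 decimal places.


c = -0.5 * (z(HR) + z(FAR))
z(0.9) = 1.2816
z(0.43) = -0.1764
c = -0.5 * (1.2816 + -0.1764)
= -0.5 * 1.1052
= -0.55


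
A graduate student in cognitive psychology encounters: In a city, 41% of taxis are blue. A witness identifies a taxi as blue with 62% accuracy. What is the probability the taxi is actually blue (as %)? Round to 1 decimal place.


P(blue | says blue) = P(says blue | blue)*P(blue) / [P(says blue | blue)*P(blue) + P(says blue | not blue)*P(not blue)]
Numerator = 0.62 * 0.41 = 0.2542
False identification = 0.38 * 0.59 = 0.2242
P = 0.2542 / (0.2542 + 0.2242)
= 0.2542 / 0.4784
As percentage = 53.1


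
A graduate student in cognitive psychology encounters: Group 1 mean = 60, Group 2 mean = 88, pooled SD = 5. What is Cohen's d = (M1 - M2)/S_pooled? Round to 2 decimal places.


Cohen's d = (M1 - M2) / S_pooled
= (60 - 88) / 5
= -28 / 5
= -5.60


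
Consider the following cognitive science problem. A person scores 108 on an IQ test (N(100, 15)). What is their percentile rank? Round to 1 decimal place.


z = (IQ - mean) / SD
z = (108 - 100) / 15 = 0.5333
Percentile = Phi(0.5333) * 100
Phi(0.5333) = 0.703087
= 70.3


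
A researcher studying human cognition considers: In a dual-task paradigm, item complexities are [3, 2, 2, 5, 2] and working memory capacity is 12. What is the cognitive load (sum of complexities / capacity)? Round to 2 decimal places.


Total complexity = 3 + 2 + 2 + 5 + 2 = 14
Load = total / capacity = 14 / 12
= 1.17


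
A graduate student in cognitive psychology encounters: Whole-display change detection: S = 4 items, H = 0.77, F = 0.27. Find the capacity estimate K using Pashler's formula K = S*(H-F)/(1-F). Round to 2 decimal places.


K = S * (H - F) / (1 - F)
H - F = 0.5
1 - F = 0.73
K = 4 * 0.5 / 0.73
= 2.74


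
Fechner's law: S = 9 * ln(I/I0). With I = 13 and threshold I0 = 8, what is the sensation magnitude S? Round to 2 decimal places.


S = 9 * ln(13/8)
I/I0 = 1.625
ln(1.625) = 0.4855
S = 9 * 0.4855
= 4.37


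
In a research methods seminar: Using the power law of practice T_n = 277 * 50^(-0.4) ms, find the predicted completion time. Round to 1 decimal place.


T_n = 277 * 50^(-0.4)
50^(-0.4) = 0.209128
T_n = 277 * 0.209128
= 57.9 ms


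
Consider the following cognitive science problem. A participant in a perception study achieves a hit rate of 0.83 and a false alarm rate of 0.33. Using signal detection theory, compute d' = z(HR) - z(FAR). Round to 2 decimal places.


d' = z(HR) - z(FAR)
z(0.83) = 0.9542
z(0.33) = -0.4399
d' = 0.9542 - -0.4399
= 1.39


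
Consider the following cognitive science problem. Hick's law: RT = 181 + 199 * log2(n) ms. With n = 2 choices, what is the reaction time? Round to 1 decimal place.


RT = 181 + 199 * log2(2)
log2(2) = 1.0
RT = 181 + 199 * 1.0
= 181 + 199.0
= 380.0 ms


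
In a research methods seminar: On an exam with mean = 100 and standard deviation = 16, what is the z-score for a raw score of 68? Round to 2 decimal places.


z = (X - mu) / sigma
= (68 - 100) / 16
= -32 / 16
= -2.00


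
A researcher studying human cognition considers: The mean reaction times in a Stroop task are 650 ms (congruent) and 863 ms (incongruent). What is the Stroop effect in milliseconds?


Stroop effect = RT(incongruent) - RT(congruent)
= 863 - 650
= 213 ms


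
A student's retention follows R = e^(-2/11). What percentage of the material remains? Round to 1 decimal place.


R = e^(-t/S)
-t/S = -2/11 = -0.181818
R = e^(-0.181818) = 0.833753
Percentage = 0.833753 * 100
= 83.4


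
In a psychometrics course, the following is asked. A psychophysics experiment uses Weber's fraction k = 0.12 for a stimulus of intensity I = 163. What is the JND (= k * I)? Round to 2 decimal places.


JND = k * I
JND = 0.12 * 163
= 19.56


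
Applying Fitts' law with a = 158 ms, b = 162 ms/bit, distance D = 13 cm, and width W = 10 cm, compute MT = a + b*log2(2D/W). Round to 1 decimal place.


MT = 158 + 162 * log2(2*13/10)
2D/W = 2.6
log2(2.6) = 1.3785
MT = 158 + 162 * 1.3785
= 381.3 ms


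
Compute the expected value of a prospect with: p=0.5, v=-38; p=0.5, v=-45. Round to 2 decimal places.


EU = sum(p_i * v_i)
0.5 * -38 = -19.0
0.5 * -45 = -22.5
EU = -19.0 + -22.5
= -41.50


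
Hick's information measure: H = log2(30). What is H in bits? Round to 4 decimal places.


H = log2(n)
H = log2(30)
= 4.9069


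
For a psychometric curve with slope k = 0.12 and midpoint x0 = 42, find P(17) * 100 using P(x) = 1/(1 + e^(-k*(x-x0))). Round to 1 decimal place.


P(x) = 1/(1 + e^(-0.12*(17 - 42)))
Exponent = -0.12 * -25 = 3.0
e^(3.0) = 20.085537
P = 1/(1 + 20.085537) = 0.047426
Percentage = 4.7


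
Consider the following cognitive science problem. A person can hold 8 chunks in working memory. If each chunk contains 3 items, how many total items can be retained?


Total items = chunks * items_per_chunk
= 8 * 3
= 24


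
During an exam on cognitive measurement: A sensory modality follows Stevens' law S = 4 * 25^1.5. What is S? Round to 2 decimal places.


S = 4 * 25^1.5
25^1.5 = 125.0
S = 4 * 125.0
= 500.00


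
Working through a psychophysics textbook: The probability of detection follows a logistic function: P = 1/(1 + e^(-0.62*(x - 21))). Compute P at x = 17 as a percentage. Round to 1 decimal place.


P(x) = 1/(1 + e^(-0.62*(17 - 21)))
Exponent = -0.62 * -4 = 2.48
e^(2.48) = 11.941264
P = 1/(1 + 11.941264) = 0.077272
Percentage = 7.7


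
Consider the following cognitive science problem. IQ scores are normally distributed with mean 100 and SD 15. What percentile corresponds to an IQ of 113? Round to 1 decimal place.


z = (IQ - mean) / SD
z = (113 - 100) / 15 = 0.8667
Percentile = Phi(0.8667) * 100
Phi(0.8667) = 0.806947
= 80.7


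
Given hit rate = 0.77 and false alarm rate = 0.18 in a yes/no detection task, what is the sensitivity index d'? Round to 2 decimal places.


d' = z(HR) - z(FAR)
z(0.77) = 0.7388
z(0.18) = -0.9154
d' = 0.7388 - -0.9154
= 1.65


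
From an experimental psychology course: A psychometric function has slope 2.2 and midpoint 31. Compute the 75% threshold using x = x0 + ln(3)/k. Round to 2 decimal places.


At P = 0.75: 0.75 = 1/(1 + e^(-k*(x-x0)))
Solving: e^(-k*(x-x0)) = 1/3
x = x0 + ln(3)/k
ln(3) = 1.0986
x = 31 + 1.0986/2.2
= 31 + 0.4994
= 31.50


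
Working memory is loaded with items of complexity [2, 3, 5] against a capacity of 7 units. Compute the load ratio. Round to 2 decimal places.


Total complexity = 2 + 3 + 5 = 10
Load = total / capacity = 10 / 7
= 1.43


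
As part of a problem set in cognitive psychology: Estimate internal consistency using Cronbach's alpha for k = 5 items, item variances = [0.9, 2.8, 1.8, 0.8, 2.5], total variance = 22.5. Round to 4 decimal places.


alpha = (k/(k-1)) * (1 - sum(s_i^2)/s_total^2)
sum(item variances) = 8.8
k/(k-1) = 5/4 = 1.25
1 - 8.8/22.5 = 1 - 0.391111 = 0.608889
alpha = 1.25 * 0.608889
= 0.7611


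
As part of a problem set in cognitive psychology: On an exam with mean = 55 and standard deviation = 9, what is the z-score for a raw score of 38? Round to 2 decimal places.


z = (X - mu) / sigma
= (38 - 55) / 9
= -17 / 9
= -1.89


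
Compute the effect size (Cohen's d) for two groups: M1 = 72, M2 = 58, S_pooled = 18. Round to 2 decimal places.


Cohen's d = (M1 - M2) / S_pooled
= (72 - 58) / 18
= 14 / 18
= 0.78


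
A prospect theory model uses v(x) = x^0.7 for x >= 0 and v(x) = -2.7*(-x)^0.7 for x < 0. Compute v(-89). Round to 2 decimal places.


Since x = -89 < 0, use v(x) = -lambda*(-x)^alpha
(-x) = 89
89^0.7 = 23.1512
v(-89) = -2.7 * 23.1512
= -62.51


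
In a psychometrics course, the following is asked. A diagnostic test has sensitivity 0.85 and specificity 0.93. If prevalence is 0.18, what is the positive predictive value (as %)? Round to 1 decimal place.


PPV = (sens * prev) / (sens * prev + (1-spec) * (1-prev))
Numerator = 0.85 * 0.18 = 0.153
P(positive and no disease) = (1 - spec) * (1 - prev) = (1 - 0.93) * (1 - 0.18) = 0.0574
Denominator = 0.153 + 0.0574 = 0.2104
PPV = 0.153 / 0.2104 = 0.727186
As percentage = 72.7


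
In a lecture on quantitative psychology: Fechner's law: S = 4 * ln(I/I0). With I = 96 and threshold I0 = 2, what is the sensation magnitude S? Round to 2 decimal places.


S = 4 * ln(96/2)
I/I0 = 48.0
ln(48.0) = 3.8712
S = 4 * 3.8712
= 15.48


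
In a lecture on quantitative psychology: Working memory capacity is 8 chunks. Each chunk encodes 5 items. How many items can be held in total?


Total items = chunks * items_per_chunk
= 8 * 5
= 40


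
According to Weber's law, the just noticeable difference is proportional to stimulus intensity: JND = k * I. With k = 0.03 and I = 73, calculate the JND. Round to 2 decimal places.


JND = k * I
JND = 0.03 * 73
= 2.19


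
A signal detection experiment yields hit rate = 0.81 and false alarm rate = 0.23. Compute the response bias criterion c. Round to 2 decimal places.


c = -0.5 * (z(HR) + z(FAR))
z(0.81) = 0.8779
z(0.23) = -0.7388
c = -0.5 * (0.8779 + -0.7388)
= -0.5 * 0.1391
= -0.07


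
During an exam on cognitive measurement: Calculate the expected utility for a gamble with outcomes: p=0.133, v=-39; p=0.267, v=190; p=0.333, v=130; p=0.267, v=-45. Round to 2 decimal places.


EU = sum(p_i * v_i)
0.133 * -39 = -5.187
0.267 * 190 = 50.73
0.333 * 130 = 43.29
0.267 * -45 = -12.015
EU = -5.187 + 50.73 + 43.29 + -12.015
= 76.82


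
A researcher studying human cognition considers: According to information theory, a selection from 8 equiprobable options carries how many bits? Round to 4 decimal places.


H = log2(n)
H = log2(8)
= 3.0000


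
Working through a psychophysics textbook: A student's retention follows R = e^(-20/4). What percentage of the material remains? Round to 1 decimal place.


R = e^(-t/S)
-t/S = -20/4 = -5.0
R = e^(-5.0) = 0.006738
Percentage = 0.006738 * 100
= 0.7


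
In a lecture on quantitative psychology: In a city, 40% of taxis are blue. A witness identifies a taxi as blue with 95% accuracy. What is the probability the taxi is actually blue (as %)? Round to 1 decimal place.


P(blue | says blue) = P(says blue | blue)*P(blue) / [P(says blue | blue)*P(blue) + P(says blue | not blue)*P(not blue)]
Numerator = 0.95 * 0.4 = 0.38
False identification = 0.05 * 0.6 = 0.03
P = 0.38 / (0.38 + 0.03)
= 0.38 / 0.41
As percentage = 92.7


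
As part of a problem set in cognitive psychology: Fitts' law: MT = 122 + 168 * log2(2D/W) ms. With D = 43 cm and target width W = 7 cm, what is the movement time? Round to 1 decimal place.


MT = 122 + 168 * log2(2*43/7)
2D/W = 12.285714
log2(12.285714) = 3.6189
MT = 122 + 168 * 3.6189
= 730.0 ms


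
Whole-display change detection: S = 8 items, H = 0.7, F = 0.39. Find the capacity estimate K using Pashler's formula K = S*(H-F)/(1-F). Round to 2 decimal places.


K = S * (H - F) / (1 - F)
H - F = 0.31
1 - F = 0.61
K = 8 * 0.31 / 0.61
= 4.07


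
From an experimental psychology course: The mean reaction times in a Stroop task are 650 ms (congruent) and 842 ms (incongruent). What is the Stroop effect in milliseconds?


Stroop effect = RT(incongruent) - RT(congruent)
= 842 - 650
= 192 ms


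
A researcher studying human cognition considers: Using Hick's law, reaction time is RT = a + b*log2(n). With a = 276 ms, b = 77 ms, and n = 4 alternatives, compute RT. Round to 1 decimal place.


RT = 276 + 77 * log2(4)
log2(4) = 2.0
RT = 276 + 77 * 2.0
= 276 + 154.0
= 430.0 ms


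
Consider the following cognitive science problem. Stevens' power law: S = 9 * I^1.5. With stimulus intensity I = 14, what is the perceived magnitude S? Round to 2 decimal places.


S = 9 * 14^1.5
14^1.5 = 52.3832
S = 9 * 52.3832
= 471.45


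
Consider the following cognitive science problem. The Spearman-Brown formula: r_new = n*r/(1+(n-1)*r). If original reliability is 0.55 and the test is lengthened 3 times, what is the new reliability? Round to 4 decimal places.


r_new = n*r / (1 + (n-1)*r)
Numerator = 3 * 0.55 = 1.65
Denominator = 1 + 2 * 0.55 = 2.1
r_new = 1.65 / 2.1
= 0.7857


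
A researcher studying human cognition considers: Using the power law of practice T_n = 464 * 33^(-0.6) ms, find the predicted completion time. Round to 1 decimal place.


T_n = 464 * 33^(-0.6)
33^(-0.6) = 0.122713
T_n = 464 * 0.122713
= 56.9 ms


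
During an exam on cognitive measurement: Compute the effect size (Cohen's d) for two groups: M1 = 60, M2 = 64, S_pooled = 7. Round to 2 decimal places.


Cohen's d = (M1 - M2) / S_pooled
= (60 - 64) / 7
= -4 / 7
= -0.57


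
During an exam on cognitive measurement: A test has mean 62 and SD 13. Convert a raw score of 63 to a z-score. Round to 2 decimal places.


z = (X - mu) / sigma
= (63 - 62) / 13
= 1 / 13
= 0.08


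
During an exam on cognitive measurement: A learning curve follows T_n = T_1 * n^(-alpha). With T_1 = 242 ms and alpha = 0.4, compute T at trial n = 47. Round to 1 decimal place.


T_n = 242 * 47^(-0.4)
47^(-0.4) = 0.214368
T_n = 242 * 0.214368
= 51.9 ms


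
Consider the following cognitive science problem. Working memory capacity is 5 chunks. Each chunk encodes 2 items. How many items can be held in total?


Total items = chunks * items_per_chunk
= 5 * 2
= 10


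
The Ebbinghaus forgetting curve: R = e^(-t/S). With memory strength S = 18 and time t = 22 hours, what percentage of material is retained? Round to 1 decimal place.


R = e^(-t/S)
-t/S = -22/18 = -1.222222
R = e^(-1.222222) = 0.294575
Percentage = 0.294575 * 100
= 29.5


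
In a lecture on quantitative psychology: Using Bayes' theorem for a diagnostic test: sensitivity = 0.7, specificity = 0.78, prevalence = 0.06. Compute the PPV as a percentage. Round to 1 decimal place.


PPV = (sens * prev) / (sens * prev + (1-spec) * (1-prev))
Numerator = 0.7 * 0.06 = 0.042
P(positive and no disease) = (1 - spec) * (1 - prev) = (1 - 0.78) * (1 - 0.06) = 0.2068
Denominator = 0.042 + 0.2068 = 0.2488
PPV = 0.042 / 0.2488 = 0.16881
As percentage = 16.9


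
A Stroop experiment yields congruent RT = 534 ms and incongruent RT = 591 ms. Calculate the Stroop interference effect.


Stroop effect = RT(incongruent) - RT(congruent)
= 591 - 534
= 57 ms


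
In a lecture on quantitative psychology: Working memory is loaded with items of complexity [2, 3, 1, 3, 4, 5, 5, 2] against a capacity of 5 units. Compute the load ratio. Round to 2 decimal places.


Total complexity = 2 + 3 + 1 + 3 + 4 + 5 + 5 + 2 = 25
Load = total / capacity = 25 / 5
= 5.00


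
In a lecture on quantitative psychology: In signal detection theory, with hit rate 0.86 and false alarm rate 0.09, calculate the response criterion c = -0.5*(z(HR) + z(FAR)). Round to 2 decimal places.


c = -0.5 * (z(HR) + z(FAR))
z(0.86) = 1.0803
z(0.09) = -1.3408
c = -0.5 * (1.0803 + -1.3408)
= -0.5 * -0.2605
= 0.13


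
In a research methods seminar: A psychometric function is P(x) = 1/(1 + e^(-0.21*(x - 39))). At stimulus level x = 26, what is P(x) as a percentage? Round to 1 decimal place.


P(x) = 1/(1 + e^(-0.21*(26 - 39)))
Exponent = -0.21 * -13 = 2.73
e^(2.73) = 15.332887
P = 1/(1 + 15.332887) = 0.061226
Percentage = 6.1


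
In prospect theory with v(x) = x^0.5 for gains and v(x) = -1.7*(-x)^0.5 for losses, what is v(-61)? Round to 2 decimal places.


Since x = -61 < 0, use v(x) = -lambda*(-x)^alpha
(-x) = 61
61^0.5 = 7.8102
v(-61) = -1.7 * 7.8102
= -13.28
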